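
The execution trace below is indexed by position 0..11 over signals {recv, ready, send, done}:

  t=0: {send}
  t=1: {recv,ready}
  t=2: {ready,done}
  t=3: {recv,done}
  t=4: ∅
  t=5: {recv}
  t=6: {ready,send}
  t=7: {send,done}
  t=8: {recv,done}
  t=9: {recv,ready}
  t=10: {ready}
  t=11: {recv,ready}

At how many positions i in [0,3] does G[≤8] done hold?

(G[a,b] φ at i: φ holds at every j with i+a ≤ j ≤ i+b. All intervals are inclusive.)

0

Evaluate at each i in [0,3]:
  i=0: ✗ (fails at j=0)
  i=1: ✗ (fails at j=1)
  i=2: ✗ (fails at j=4)
  i=3: ✗ (fails at j=4)
Positions where it holds: {} → 0.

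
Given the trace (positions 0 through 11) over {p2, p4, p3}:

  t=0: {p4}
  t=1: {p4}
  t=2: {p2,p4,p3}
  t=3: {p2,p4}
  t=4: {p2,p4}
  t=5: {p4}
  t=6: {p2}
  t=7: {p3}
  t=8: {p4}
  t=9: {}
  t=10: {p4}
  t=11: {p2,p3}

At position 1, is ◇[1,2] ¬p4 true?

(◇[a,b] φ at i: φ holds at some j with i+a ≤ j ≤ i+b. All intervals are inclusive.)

Check ¬p4 at each j in [2,3]:
  j=2: false
  j=3: false
No position in the window satisfies it → formula fails.

False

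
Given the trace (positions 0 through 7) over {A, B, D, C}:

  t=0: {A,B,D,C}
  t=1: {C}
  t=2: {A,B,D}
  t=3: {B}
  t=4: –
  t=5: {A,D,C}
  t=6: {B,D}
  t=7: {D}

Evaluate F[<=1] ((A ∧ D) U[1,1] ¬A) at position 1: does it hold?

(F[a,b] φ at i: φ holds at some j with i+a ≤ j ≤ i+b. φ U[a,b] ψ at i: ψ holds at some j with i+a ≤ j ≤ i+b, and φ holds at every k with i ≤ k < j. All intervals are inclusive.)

True

Check ((A ∧ D) U[1,1] ¬A) at each j in [1,2]:
  j=1: fails
  j=2: holds
Found at j=2 → formula holds.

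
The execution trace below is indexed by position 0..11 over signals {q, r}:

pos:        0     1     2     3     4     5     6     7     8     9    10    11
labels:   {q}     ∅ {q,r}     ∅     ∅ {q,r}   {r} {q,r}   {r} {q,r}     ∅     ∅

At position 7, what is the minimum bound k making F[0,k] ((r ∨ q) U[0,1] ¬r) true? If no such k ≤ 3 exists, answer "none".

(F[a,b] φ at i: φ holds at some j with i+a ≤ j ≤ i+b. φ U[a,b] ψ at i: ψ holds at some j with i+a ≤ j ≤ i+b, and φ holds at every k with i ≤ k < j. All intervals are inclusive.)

2

Scan j = 7,8,… for ((r ∨ q) U[0,1] ¬r):
  j=7: fails
  j=8: fails
  j=9: holds
First hit at j=9, so smallest k = 9-7 = 2.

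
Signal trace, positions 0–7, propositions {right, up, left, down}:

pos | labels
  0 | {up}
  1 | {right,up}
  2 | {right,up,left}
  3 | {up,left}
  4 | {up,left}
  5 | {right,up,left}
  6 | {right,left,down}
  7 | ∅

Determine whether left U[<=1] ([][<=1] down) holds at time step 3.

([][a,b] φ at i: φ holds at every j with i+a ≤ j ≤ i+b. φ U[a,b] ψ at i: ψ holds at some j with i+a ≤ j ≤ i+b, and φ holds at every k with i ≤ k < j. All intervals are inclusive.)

Need some j in [3,4] with [][<=1] down, and left at every k in [3,j-1].
  j=3: [][<=1] down — fails at 3.
  j=4: [][<=1] down — fails at 4.
No j in the window works → until fails.

False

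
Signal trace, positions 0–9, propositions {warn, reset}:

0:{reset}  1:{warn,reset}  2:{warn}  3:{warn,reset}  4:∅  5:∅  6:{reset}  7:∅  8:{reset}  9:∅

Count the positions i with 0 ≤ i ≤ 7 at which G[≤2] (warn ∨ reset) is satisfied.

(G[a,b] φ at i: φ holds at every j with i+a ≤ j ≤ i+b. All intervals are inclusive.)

2

Evaluate at each i in [0,7]:
  i=0: ✓ (all of [0,2])
  i=1: ✓ (all of [1,3])
  i=2: ✗ (fails at j=4)
  i=3: ✗ (fails at j=4)
  i=4: ✗ (fails at j=4)
  i=5: ✗ (fails at j=5)
  i=6: ✗ (fails at j=7)
  i=7: ✗ (fails at j=7)
Positions where it holds: {0, 1} → 2.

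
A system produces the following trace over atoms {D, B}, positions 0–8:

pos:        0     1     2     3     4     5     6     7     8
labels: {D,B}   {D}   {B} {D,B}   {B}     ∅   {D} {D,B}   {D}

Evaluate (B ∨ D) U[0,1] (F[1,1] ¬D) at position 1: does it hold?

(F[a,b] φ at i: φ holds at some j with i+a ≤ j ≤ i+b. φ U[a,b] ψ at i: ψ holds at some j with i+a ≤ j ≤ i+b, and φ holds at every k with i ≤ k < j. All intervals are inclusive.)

Need some j in [1,2] with F[1,1] ¬D, and (B ∨ D) at every k in [1,j-1].
  j=1: F[1,1] ¬D holds; no prefix to check → satisfied.

Holds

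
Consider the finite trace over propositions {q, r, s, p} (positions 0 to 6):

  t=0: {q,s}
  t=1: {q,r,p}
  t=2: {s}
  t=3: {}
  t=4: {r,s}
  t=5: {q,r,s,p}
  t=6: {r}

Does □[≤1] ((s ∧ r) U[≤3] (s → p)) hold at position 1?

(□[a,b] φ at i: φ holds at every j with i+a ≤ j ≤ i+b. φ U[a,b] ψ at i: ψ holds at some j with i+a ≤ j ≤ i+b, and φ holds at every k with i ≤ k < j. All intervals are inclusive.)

Does not hold

Check ((s ∧ r) U[≤3] (s → p)) at every j in [1,2]:
  j=1: holds
  j=2: fails
Fails at j=2 → formula fails.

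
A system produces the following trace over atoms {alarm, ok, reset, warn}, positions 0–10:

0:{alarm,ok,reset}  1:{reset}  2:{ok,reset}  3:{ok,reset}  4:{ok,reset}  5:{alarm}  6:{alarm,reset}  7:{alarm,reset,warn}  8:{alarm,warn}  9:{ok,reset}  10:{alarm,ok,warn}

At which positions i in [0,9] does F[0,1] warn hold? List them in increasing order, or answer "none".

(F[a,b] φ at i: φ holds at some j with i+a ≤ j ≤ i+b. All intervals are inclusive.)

6, 7, 8, 9

Evaluate at each i in [0,9]:
  i=0: ✗ (none in [0,1])
  i=1: ✗ (none in [1,2])
  i=2: ✗ (none in [2,3])
  i=3: ✗ (none in [3,4])
  i=4: ✗ (none in [4,5])
  i=5: ✗ (none in [5,6])
  i=6: ✓ (witness j=7)
  i=7: ✓ (witness j=7)
  i=8: ✓ (witness j=8)
  i=9: ✓ (witness j=10)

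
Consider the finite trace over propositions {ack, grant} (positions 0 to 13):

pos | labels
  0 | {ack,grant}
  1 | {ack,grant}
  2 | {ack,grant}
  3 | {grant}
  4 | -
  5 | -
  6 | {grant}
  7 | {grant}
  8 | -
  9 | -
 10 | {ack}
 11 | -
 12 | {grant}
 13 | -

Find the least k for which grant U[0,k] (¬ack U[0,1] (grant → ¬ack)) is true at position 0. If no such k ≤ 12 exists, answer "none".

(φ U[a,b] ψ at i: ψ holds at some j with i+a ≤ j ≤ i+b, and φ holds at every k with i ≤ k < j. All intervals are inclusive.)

3

Need earliest j ≥ 0 with (¬ack U[0,1] (grant → ¬ack)), and grant at every k in [0,j-1].
  j=0: rhs fails.
  j=1: rhs fails.
  j=2: rhs fails.
  j=3: rhs holds; lhs holds on [0,2]. k = 3.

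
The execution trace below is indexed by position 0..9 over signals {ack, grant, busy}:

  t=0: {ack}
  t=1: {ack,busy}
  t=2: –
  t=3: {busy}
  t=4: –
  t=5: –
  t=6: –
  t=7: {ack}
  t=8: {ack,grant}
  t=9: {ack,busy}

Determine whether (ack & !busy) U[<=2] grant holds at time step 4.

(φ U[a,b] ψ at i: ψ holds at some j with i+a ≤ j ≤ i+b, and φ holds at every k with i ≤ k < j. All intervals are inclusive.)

Need some j in [4,6] with grant, and (ack & !busy) at every k in [4,j-1].
  j=4: grant false.
  j=5: grant false.
  j=6: grant false.
No j in the window works → until fails.

No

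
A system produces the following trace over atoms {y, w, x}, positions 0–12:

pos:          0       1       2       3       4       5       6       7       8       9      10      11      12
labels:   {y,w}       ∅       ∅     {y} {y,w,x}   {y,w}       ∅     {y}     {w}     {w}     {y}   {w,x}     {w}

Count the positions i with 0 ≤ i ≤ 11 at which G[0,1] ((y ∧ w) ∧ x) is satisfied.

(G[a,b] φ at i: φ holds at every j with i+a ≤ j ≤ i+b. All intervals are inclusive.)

Evaluate at each i in [0,11]:
  i=0: ✗ (fails at j=0)
  i=1: ✗ (fails at j=1)
  i=2: ✗ (fails at j=2)
  i=3: ✗ (fails at j=3)
  i=4: ✗ (fails at j=5)
  i=5: ✗ (fails at j=5)
  i=6: ✗ (fails at j=6)
  i=7: ✗ (fails at j=7)
  i=8: ✗ (fails at j=8)
  i=9: ✗ (fails at j=9)
  i=10: ✗ (fails at j=10)
  i=11: ✗ (fails at j=11)
Positions where it holds: {} → 0.

0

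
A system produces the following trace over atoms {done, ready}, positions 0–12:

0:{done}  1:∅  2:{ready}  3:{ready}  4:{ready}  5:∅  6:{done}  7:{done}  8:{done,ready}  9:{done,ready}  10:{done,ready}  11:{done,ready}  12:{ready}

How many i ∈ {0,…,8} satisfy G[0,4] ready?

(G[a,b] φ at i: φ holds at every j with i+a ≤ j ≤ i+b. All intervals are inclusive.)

1

Evaluate at each i in [0,8]:
  i=0: ✗ (fails at j=0)
  i=1: ✗ (fails at j=1)
  i=2: ✗ (fails at j=5)
  i=3: ✗ (fails at j=5)
  i=4: ✗ (fails at j=5)
  i=5: ✗ (fails at j=5)
  i=6: ✗ (fails at j=6)
  i=7: ✗ (fails at j=7)
  i=8: ✓ (all of [8,12])
Positions where it holds: {8} → 1.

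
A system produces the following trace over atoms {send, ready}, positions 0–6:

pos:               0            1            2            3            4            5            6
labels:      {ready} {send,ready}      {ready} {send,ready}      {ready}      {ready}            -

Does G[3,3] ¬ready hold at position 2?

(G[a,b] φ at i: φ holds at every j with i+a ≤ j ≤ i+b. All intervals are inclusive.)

Check ¬ready at every j in [5,5]:
  j=5: false
Fails at j=5 → formula fails.

No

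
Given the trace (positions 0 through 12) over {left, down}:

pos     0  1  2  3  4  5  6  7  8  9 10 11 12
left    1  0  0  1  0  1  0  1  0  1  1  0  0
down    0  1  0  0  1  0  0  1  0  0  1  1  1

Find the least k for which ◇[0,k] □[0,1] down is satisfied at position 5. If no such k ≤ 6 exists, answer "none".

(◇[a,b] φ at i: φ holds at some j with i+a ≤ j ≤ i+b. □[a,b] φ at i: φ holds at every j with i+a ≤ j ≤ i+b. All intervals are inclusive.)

5

Scan j = 5,6,… for □[0,1] down:
  j=5: fails
  j=6: fails
  j=7: fails
  j=8: fails
  j=9: fails
  j=10: holds
First hit at j=10, so smallest k = 10-5 = 5.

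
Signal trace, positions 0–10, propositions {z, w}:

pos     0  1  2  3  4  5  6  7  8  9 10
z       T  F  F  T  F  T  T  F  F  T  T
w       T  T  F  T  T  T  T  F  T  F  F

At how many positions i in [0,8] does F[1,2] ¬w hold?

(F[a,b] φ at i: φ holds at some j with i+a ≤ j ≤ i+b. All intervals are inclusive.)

6

Evaluate at each i in [0,8]:
  i=0: ✓ (witness j=2)
  i=1: ✓ (witness j=2)
  i=2: ✗ (none in [3,4])
  i=3: ✗ (none in [4,5])
  i=4: ✗ (none in [5,6])
  i=5: ✓ (witness j=7)
  i=6: ✓ (witness j=7)
  i=7: ✓ (witness j=9)
  i=8: ✓ (witness j=9)
Positions where it holds: {0, 1, 5, 6, 7, 8} → 6.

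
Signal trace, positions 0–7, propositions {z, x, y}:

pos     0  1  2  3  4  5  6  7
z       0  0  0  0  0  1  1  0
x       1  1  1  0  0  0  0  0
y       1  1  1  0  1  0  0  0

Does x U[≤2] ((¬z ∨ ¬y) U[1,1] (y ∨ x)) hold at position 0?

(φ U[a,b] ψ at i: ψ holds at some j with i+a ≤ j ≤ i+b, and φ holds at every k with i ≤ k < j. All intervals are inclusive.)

True

Need some j in [0,2] with ((¬z ∨ ¬y) U[1,1] (y ∨ x)), and x at every k in [0,j-1].
  j=0: ((¬z ∨ ¬y) U[1,1] (y ∨ x)) holds; no prefix to check → satisfied.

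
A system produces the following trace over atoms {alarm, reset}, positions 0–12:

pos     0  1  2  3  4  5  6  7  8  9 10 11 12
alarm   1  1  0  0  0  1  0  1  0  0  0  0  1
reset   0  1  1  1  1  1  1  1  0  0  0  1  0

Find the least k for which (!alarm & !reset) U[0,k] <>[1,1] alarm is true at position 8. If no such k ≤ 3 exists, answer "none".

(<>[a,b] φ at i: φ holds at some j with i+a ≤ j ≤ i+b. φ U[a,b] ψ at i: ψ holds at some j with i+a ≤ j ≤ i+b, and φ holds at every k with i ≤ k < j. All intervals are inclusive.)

Need earliest j ≥ 8 with <>[1,1] alarm, and (!alarm & !reset) at every k in [8,j-1].
  j=8: rhs fails.
  j=9: rhs fails.
  j=10: rhs fails.
  j=11: rhs holds; lhs holds on [8,10]. k = 3.

3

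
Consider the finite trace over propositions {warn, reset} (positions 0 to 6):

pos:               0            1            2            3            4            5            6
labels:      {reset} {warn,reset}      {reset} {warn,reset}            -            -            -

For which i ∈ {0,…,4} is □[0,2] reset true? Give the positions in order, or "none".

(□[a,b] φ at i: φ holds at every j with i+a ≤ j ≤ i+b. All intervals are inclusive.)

0, 1

Evaluate at each i in [0,4]:
  i=0: ✓ (all of [0,2])
  i=1: ✓ (all of [1,3])
  i=2: ✗ (fails at j=4)
  i=3: ✗ (fails at j=4)
  i=4: ✗ (fails at j=4)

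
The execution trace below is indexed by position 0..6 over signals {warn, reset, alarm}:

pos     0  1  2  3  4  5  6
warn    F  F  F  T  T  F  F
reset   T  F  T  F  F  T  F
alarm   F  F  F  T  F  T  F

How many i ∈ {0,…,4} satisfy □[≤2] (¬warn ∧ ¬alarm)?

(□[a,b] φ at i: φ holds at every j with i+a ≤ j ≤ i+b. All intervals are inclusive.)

Evaluate at each i in [0,4]:
  i=0: ✓ (all of [0,2])
  i=1: ✗ (fails at j=3)
  i=2: ✗ (fails at j=3)
  i=3: ✗ (fails at j=3)
  i=4: ✗ (fails at j=4)
Positions where it holds: {0} → 1.

1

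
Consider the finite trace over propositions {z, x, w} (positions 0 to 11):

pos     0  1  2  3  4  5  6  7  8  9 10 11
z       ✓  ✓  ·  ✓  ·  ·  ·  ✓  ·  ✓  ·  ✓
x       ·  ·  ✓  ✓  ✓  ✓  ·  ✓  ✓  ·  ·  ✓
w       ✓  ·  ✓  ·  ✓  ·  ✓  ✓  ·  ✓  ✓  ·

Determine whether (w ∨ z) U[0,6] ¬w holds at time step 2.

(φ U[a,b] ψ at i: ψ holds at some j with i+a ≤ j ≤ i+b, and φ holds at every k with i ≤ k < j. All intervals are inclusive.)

Need some j in [2,8] with ¬w, and (w ∨ z) at every k in [2,j-1].
  j=2: ¬w false.
  j=3: ¬w holds; (w ∨ z) holds at every k in [2,2] → satisfied.

Holds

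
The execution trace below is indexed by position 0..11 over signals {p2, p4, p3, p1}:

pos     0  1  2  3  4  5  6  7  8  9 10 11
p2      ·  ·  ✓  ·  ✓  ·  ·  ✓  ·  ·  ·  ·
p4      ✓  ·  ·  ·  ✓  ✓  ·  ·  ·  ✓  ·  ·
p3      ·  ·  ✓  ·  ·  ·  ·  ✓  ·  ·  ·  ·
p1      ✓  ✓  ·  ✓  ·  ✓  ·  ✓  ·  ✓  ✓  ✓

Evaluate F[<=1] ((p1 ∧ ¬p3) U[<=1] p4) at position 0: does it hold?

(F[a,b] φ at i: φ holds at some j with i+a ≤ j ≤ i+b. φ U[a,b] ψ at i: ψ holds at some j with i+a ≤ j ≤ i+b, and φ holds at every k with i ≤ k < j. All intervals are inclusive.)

Check ((p1 ∧ ¬p3) U[<=1] p4) at each j in [0,1]:
  j=0: holds
  j=1: fails
Found at j=0 → formula holds.

Yes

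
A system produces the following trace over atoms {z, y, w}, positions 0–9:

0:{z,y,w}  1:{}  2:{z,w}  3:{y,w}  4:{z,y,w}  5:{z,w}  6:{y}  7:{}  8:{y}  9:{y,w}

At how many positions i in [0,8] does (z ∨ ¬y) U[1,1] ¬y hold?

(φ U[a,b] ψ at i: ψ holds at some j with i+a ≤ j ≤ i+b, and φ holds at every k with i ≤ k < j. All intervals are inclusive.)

Evaluate at each i in [0,8]:
  i=0: ✓ (rhs at j=1; lhs holds on [0,0])
  i=1: ✓ (rhs at j=2; lhs holds on [1,1])
  i=2: ✗ (no rhs in [3,3])
  i=3: ✗ (no rhs in [4,4])
  i=4: ✓ (rhs at j=5; lhs holds on [4,4])
  i=5: ✗ (no rhs in [6,6])
  i=6: ✗ (lhs fails at k=6 before rhs at j=7)
  i=7: ✗ (no rhs in [8,8])
  i=8: ✗ (no rhs in [9,9])
Positions where it holds: {0, 1, 4} → 3.

3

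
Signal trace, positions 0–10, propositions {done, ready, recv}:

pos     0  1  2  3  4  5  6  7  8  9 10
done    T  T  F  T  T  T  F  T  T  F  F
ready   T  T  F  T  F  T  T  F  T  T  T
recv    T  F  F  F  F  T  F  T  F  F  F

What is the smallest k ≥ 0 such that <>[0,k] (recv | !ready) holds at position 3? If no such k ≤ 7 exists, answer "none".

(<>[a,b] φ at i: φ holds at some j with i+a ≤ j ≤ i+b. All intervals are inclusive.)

1

Scan j = 3,4,… for (recv | !ready):
  j=3: fails
  j=4: holds
First hit at j=4, so smallest k = 4-3 = 1.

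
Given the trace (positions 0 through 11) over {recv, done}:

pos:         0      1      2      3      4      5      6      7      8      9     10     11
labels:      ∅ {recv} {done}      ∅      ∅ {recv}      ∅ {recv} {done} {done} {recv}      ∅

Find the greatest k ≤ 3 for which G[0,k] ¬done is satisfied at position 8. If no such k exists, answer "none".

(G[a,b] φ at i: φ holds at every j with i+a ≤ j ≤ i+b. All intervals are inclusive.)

none

¬done must hold from j=8 onward; find where it first fails.
  j=8: fails → no k works.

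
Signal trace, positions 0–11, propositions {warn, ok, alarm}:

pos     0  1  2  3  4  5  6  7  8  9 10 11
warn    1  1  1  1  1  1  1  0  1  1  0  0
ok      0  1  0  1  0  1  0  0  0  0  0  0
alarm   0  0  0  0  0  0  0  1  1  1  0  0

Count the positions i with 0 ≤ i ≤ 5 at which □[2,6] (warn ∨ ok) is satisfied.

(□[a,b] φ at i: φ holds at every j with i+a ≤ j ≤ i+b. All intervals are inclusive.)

Evaluate at each i in [0,5]:
  i=0: ✓ (all of [2,6])
  i=1: ✗ (fails at j=7)
  i=2: ✗ (fails at j=7)
  i=3: ✗ (fails at j=7)
  i=4: ✗ (fails at j=7)
  i=5: ✗ (fails at j=7)
Positions where it holds: {0} → 1.

1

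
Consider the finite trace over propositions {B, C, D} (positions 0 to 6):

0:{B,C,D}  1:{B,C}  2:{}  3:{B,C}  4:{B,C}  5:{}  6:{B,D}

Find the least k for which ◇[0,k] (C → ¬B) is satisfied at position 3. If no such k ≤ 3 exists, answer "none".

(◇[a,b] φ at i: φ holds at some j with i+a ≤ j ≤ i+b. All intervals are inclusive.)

2

Scan j = 3,4,… for (C → ¬B):
  j=3: fails
  j=4: fails
  j=5: holds
First hit at j=5, so smallest k = 5-3 = 2.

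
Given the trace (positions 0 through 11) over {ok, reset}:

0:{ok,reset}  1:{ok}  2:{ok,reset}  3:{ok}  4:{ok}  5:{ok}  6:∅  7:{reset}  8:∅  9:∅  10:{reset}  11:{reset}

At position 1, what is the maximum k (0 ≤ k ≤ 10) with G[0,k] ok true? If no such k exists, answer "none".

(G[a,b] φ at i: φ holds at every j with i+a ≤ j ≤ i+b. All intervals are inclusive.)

4

ok must hold from j=1 onward; find where it first fails.
  j=1: holds
  j=2: holds
  j=3: holds
  j=4: holds
  j=5: holds
  j=6: fails
Holds on [1,5], so largest k = 4.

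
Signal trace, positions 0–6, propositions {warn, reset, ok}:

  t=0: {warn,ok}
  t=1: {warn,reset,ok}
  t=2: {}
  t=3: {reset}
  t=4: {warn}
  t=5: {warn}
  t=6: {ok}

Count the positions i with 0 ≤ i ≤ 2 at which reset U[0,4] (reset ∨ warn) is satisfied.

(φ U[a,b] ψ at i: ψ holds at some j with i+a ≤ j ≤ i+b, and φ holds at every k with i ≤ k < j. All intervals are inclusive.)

Evaluate at each i in [0,2]:
  i=0: ✓ (rhs at j=0)
  i=1: ✓ (rhs at j=1)
  i=2: ✗ (lhs fails at k=2 before rhs at j=3)
Positions where it holds: {0, 1} → 2.

2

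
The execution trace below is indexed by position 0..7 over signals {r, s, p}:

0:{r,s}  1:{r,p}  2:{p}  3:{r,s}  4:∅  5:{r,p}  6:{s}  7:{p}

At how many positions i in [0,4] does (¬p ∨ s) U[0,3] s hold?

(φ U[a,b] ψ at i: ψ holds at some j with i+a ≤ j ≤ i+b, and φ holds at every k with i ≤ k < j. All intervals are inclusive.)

Evaluate at each i in [0,4]:
  i=0: ✓ (rhs at j=0)
  i=1: ✗ (lhs fails at k=1 before rhs at j=3)
  i=2: ✗ (lhs fails at k=2 before rhs at j=3)
  i=3: ✓ (rhs at j=3)
  i=4: ✗ (lhs fails at k=5 before rhs at j=6)
Positions where it holds: {0, 3} → 2.

2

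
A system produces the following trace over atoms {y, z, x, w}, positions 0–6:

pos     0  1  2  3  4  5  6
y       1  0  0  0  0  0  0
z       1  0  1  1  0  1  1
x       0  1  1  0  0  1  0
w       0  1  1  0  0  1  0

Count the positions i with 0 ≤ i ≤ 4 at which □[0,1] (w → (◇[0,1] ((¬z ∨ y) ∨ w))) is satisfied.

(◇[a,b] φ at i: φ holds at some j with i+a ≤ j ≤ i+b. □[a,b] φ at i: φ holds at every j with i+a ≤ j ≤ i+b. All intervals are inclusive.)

Evaluate at each i in [0,4]:
  i=0: ✓ (all of [0,1])
  i=1: ✓ (all of [1,2])
  i=2: ✓ (all of [2,3])
  i=3: ✓ (all of [3,4])
  i=4: ✓ (all of [4,5])
Positions where it holds: {0, 1, 2, 3, 4} → 5.

5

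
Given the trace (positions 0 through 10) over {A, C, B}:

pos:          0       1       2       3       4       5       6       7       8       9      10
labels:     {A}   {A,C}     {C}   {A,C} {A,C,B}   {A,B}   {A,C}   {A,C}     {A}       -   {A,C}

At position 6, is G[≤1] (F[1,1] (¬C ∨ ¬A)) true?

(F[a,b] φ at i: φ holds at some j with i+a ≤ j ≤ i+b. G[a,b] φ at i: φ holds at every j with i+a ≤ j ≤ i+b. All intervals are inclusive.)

Check F[1,1] (¬C ∨ ¬A) at every j in [6,7]:
  j=6: fails (none in [7,7])
  j=7: holds (witness at 8)
Fails at j=6 → formula fails.

Does not hold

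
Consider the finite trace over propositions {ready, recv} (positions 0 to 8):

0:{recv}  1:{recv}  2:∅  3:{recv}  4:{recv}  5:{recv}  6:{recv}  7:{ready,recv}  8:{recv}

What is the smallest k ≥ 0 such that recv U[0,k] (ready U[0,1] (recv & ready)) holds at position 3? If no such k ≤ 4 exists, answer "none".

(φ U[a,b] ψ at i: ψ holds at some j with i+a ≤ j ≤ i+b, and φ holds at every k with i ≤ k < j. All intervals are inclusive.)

4

Need earliest j ≥ 3 with (ready U[0,1] (recv & ready)), and recv at every k in [3,j-1].
  j=3: rhs fails.
  j=4: rhs fails.
  j=5: rhs fails.
  j=6: rhs fails.
  j=7: rhs holds; lhs holds on [3,6]. k = 4.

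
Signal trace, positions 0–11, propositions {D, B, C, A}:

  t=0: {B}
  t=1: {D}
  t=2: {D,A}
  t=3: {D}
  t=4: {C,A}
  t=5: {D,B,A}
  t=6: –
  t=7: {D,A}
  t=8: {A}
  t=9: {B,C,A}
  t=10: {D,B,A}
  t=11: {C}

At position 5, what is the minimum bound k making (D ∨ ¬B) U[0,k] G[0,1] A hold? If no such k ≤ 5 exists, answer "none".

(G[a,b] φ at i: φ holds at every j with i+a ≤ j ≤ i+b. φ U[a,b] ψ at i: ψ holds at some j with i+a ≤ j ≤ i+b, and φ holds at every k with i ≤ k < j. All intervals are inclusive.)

Need earliest j ≥ 5 with G[0,1] A, and (D ∨ ¬B) at every k in [5,j-1].
  j=5: rhs fails.
  j=6: rhs fails.
  j=7: rhs holds; lhs holds on [5,6]. k = 2.

2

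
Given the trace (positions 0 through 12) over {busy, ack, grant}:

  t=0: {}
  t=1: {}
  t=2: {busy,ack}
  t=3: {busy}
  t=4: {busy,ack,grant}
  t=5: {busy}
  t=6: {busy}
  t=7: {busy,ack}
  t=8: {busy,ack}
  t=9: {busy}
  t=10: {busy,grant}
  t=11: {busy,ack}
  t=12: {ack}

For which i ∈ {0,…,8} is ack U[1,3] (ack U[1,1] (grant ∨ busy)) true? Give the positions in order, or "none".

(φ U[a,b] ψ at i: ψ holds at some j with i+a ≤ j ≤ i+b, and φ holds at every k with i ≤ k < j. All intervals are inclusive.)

7

Evaluate at each i in [0,8]:
  i=0: ✗ (lhs fails at k=0 before rhs at j=2)
  i=1: ✗ (lhs fails at k=1 before rhs at j=2)
  i=2: ✗ (lhs fails at k=3 before rhs at j=4)
  i=3: ✗ (lhs fails at k=3 before rhs at j=4)
  i=4: ✗ (lhs fails at k=5 before rhs at j=7)
  i=5: ✗ (lhs fails at k=5 before rhs at j=7)
  i=6: ✗ (lhs fails at k=6 before rhs at j=7)
  i=7: ✓ (rhs at j=8; lhs holds on [7,7])
  i=8: ✗ (no rhs in [9,11])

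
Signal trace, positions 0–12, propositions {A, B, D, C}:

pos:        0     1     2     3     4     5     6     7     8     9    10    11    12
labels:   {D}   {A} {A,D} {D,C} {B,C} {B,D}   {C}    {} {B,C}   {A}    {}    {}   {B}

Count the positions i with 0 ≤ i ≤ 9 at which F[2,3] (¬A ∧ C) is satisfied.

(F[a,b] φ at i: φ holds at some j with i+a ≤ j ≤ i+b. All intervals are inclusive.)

Evaluate at each i in [0,9]:
  i=0: ✓ (witness j=3)
  i=1: ✓ (witness j=3)
  i=2: ✓ (witness j=4)
  i=3: ✓ (witness j=6)
  i=4: ✓ (witness j=6)
  i=5: ✓ (witness j=8)
  i=6: ✓ (witness j=8)
  i=7: ✗ (none in [9,10])
  i=8: ✗ (none in [10,11])
  i=9: ✗ (none in [11,12])
Positions where it holds: {0, 1, 2, 3, 4, 5, 6} → 7.

7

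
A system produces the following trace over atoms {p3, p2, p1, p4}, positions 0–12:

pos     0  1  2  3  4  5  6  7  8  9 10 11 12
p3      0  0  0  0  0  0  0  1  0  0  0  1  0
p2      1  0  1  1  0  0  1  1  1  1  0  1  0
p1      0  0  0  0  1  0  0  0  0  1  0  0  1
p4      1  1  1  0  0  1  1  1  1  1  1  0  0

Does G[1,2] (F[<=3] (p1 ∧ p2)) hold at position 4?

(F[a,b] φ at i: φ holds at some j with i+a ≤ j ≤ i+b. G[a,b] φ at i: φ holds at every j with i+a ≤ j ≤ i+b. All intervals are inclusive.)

Check F[<=3] (p1 ∧ p2) at every j in [5,6]:
  j=5: fails (none in [5,8])
  j=6: holds (witness at 9)
Fails at j=5 → formula fails.

Does not hold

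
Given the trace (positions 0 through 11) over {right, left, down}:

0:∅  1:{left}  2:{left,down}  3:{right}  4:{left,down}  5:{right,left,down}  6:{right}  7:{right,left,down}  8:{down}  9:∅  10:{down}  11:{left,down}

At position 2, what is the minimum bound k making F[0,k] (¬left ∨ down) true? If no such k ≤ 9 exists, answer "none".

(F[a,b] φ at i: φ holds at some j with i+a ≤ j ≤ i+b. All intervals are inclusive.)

Scan j = 2,3,… for (¬left ∨ down):
  j=2: holds
First hit at j=2, so smallest k = 2-2 = 0.

0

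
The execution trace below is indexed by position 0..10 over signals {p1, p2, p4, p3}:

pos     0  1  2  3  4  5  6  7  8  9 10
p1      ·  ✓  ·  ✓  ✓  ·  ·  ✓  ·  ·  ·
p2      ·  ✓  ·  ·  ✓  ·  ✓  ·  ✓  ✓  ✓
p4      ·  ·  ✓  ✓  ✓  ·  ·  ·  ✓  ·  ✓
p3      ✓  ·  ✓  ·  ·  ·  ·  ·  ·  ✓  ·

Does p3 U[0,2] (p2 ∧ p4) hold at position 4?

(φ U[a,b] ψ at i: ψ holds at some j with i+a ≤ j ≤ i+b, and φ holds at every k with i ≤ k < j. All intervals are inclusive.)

True

Need some j in [4,6] with (p2 ∧ p4), and p3 at every k in [4,j-1].
  j=4: (p2 ∧ p4) holds; no prefix to check → satisfied.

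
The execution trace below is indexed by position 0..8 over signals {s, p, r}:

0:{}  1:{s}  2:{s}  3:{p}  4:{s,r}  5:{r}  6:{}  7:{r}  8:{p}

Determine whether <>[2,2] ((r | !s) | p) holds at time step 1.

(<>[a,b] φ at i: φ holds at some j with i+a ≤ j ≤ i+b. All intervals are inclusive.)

Check ((r | !s) | p) at each j in [3,3]:
  j=3: true
Found at j=3 → formula holds.

Yes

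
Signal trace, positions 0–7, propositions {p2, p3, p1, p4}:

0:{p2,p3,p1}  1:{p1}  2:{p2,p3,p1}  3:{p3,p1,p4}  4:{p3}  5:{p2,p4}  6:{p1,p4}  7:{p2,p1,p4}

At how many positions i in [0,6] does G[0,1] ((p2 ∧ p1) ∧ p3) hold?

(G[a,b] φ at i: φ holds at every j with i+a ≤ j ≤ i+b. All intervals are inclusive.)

Evaluate at each i in [0,6]:
  i=0: ✗ (fails at j=1)
  i=1: ✗ (fails at j=1)
  i=2: ✗ (fails at j=3)
  i=3: ✗ (fails at j=3)
  i=4: ✗ (fails at j=4)
  i=5: ✗ (fails at j=5)
  i=6: ✗ (fails at j=6)
Positions where it holds: {} → 0.

0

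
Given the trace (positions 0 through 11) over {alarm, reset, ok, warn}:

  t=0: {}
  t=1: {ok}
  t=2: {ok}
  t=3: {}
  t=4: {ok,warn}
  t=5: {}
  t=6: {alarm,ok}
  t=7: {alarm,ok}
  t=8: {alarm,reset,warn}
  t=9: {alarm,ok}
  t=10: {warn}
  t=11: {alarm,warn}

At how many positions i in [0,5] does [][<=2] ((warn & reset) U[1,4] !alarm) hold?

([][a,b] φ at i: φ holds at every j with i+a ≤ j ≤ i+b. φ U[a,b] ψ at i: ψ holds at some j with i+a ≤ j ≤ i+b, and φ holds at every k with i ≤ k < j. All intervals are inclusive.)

Evaluate at each i in [0,5]:
  i=0: ✗ (fails at j=0)
  i=1: ✗ (fails at j=1)
  i=2: ✗ (fails at j=2)
  i=3: ✗ (fails at j=3)
  i=4: ✗ (fails at j=4)
  i=5: ✗ (fails at j=5)
Positions where it holds: {} → 0.

0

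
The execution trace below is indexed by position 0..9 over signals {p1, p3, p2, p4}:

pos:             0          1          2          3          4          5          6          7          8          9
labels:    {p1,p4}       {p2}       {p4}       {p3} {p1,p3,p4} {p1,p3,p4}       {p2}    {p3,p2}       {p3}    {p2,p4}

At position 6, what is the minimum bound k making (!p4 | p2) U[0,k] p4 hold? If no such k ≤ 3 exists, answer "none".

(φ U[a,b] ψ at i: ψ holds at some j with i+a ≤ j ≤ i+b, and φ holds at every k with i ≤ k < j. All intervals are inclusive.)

3

Need earliest j ≥ 6 with p4, and (!p4 | p2) at every k in [6,j-1].
  j=6: rhs fails.
  j=7: rhs fails.
  j=8: rhs fails.
  j=9: rhs holds; lhs holds on [6,8]. k = 3.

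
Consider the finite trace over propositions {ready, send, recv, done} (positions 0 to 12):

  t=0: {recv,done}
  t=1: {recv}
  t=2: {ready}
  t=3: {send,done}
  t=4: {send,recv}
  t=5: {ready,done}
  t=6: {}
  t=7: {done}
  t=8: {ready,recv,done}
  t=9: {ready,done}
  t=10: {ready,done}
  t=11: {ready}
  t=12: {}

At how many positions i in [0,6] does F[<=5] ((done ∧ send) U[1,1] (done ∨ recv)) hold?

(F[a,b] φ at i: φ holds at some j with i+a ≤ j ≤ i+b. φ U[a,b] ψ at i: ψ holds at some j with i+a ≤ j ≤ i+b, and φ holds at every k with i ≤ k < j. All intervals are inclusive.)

Evaluate at each i in [0,6]:
  i=0: ✓ (witness j=3)
  i=1: ✓ (witness j=3)
  i=2: ✓ (witness j=3)
  i=3: ✓ (witness j=3)
  i=4: ✗ (none in [4,9])
  i=5: ✗ (none in [5,10])
  i=6: ✗ (none in [6,11])
Positions where it holds: {0, 1, 2, 3} → 4.

4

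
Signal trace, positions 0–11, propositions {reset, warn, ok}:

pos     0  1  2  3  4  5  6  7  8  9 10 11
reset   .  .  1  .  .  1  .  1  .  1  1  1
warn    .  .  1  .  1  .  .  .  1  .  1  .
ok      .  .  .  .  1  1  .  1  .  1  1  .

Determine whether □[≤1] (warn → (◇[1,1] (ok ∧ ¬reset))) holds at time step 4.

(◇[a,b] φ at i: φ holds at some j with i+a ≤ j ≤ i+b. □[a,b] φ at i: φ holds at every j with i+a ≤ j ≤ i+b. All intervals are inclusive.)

Does not hold

Check (warn → (◇[1,1] (ok ∧ ¬reset))) at every j in [4,5]:
  j=4: antecedent true; consequent fails (none in [5,5]) → ✗
  j=5: antecedent false → ✓
Fails at j=4 → formula fails.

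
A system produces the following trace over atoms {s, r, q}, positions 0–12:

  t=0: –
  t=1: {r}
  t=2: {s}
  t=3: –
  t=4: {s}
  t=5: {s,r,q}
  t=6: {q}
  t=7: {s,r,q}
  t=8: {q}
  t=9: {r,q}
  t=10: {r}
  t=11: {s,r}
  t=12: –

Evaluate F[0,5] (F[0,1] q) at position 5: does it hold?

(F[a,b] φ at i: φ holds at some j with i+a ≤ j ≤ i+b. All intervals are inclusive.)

Check F[0,1] q at each j in [5,10]:
  j=5: holds (witness at 5)
  j=6: holds (witness at 6)
  j=7: holds (witness at 7)
  j=8: holds (witness at 8)
  j=9: holds (witness at 9)
  j=10: fails (none in [10,11])
Found at j=5 → formula holds.

True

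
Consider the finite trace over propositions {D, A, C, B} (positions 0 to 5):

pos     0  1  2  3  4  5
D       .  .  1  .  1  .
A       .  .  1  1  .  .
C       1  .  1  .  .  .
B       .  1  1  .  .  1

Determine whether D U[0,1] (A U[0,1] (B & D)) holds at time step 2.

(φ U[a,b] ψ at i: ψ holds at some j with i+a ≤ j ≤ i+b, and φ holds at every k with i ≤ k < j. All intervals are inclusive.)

True

Need some j in [2,3] with (A U[0,1] (B & D)), and D at every k in [2,j-1].
  j=2: (A U[0,1] (B & D)) holds; no prefix to check → satisfied.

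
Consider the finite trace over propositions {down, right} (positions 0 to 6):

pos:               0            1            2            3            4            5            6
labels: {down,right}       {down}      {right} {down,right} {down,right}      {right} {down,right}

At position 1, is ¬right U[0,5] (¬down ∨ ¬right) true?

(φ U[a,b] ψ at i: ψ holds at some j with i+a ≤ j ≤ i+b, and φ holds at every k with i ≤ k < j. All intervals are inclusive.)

Holds

Need some j in [1,6] with (¬down ∨ ¬right), and ¬right at every k in [1,j-1].
  j=1: (¬down ∨ ¬right) holds; no prefix to check → satisfied.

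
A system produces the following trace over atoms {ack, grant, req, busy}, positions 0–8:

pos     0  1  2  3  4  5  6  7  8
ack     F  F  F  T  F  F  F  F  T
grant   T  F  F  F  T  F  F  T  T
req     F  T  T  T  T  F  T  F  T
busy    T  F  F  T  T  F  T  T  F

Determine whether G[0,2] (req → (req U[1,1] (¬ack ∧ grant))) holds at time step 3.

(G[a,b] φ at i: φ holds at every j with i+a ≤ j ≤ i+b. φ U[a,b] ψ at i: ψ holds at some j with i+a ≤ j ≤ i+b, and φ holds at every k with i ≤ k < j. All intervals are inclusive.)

False

Check (req → (req U[1,1] (¬ack ∧ grant))) at every j in [3,5]:
  j=3: antecedent true; consequent holds → ✓
  j=4: antecedent true; consequent fails → ✗
  j=5: antecedent false → ✓
Fails at j=4 → formula fails.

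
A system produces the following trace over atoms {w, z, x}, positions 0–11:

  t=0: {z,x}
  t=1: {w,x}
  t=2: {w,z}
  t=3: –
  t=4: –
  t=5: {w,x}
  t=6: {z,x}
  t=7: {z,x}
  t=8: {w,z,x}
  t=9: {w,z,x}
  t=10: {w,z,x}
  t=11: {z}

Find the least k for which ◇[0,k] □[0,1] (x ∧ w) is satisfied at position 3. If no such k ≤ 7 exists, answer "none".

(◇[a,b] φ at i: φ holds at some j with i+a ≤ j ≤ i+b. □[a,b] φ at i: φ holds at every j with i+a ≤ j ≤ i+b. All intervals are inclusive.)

5

Scan j = 3,4,… for □[0,1] (x ∧ w):
  j=3: fails
  j=4: fails
  j=5: fails
  j=6: fails
  j=7: fails
  j=8: holds
First hit at j=8, so smallest k = 8-3 = 5.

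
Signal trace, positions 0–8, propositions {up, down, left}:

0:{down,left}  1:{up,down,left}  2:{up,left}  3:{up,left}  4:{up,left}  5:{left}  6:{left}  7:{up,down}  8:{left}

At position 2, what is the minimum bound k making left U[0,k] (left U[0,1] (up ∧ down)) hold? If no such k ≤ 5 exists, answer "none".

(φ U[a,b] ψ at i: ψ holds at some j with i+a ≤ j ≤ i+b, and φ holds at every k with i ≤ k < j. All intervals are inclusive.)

Need earliest j ≥ 2 with (left U[0,1] (up ∧ down)), and left at every k in [2,j-1].
  j=2: rhs fails.
  j=3: rhs fails.
  j=4: rhs fails.
  j=5: rhs fails.
  j=6: rhs holds; lhs holds on [2,5]. k = 4.

4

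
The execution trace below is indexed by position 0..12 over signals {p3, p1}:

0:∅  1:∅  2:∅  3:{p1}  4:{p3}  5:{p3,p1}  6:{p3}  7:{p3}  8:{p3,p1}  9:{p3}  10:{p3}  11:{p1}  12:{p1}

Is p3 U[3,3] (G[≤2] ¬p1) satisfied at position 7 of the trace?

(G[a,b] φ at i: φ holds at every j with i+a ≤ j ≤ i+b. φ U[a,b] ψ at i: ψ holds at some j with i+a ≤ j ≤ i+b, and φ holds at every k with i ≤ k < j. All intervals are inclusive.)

No

Need some j in [10,10] with G[≤2] ¬p1, and p3 at every k in [7,j-1].
  j=10: G[≤2] ¬p1 — fails at 11.
No j in the window works → until fails.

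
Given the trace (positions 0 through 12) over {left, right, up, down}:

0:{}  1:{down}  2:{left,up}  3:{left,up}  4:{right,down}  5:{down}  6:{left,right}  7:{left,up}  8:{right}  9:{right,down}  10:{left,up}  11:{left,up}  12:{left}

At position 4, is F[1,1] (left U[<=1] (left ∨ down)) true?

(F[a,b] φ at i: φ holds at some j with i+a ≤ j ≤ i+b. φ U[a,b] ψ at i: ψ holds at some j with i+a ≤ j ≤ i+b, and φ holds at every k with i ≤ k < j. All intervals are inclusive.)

True

Check (left U[<=1] (left ∨ down)) at each j in [5,5]:
  j=5: holds
Found at j=5 → formula holds.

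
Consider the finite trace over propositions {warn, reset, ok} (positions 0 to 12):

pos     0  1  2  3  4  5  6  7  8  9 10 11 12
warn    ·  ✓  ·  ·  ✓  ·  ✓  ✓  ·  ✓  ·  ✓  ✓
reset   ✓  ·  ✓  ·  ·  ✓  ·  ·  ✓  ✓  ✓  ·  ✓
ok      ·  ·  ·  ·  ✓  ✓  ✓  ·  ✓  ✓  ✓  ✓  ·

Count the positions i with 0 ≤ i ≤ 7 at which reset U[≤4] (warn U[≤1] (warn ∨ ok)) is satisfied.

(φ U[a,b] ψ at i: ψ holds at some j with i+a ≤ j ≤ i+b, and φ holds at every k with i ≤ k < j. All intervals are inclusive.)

6

Evaluate at each i in [0,7]:
  i=0: ✓ (rhs at j=1; lhs holds on [0,0])
  i=1: ✓ (rhs at j=1)
  i=2: ✗ (lhs fails at k=3 before rhs at j=4)
  i=3: ✗ (lhs fails at k=3 before rhs at j=4)
  i=4: ✓ (rhs at j=4)
  i=5: ✓ (rhs at j=5)
  i=6: ✓ (rhs at j=6)
  i=7: ✓ (rhs at j=7)
Positions where it holds: {0, 1, 4, 5, 6, 7} → 6.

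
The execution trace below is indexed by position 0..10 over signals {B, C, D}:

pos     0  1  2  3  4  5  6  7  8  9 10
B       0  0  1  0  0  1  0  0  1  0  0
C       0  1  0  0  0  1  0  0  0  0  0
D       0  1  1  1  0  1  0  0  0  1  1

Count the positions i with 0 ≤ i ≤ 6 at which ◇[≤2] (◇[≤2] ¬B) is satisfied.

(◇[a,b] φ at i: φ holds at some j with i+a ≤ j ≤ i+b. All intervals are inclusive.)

7

Evaluate at each i in [0,6]:
  i=0: ✓ (witness j=0)
  i=1: ✓ (witness j=1)
  i=2: ✓ (witness j=2)
  i=3: ✓ (witness j=3)
  i=4: ✓ (witness j=4)
  i=5: ✓ (witness j=5)
  i=6: ✓ (witness j=6)
Positions where it holds: {0, 1, 2, 3, 4, 5, 6} → 7.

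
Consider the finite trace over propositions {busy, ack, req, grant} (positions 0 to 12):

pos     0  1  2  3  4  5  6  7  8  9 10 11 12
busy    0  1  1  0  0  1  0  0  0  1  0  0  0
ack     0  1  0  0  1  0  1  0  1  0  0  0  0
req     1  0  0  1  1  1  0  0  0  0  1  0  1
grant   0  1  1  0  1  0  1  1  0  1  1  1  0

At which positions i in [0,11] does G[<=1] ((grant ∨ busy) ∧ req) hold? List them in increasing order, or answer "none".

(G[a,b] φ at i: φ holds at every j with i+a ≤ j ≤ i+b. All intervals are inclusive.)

Evaluate at each i in [0,11]:
  i=0: ✗ (fails at j=0)
  i=1: ✗ (fails at j=1)
  i=2: ✗ (fails at j=2)
  i=3: ✗ (fails at j=3)
  i=4: ✓ (all of [4,5])
  i=5: ✗ (fails at j=6)
  i=6: ✗ (fails at j=6)
  i=7: ✗ (fails at j=7)
  i=8: ✗ (fails at j=8)
  i=9: ✗ (fails at j=9)
  i=10: ✗ (fails at j=11)
  i=11: ✗ (fails at j=11)

4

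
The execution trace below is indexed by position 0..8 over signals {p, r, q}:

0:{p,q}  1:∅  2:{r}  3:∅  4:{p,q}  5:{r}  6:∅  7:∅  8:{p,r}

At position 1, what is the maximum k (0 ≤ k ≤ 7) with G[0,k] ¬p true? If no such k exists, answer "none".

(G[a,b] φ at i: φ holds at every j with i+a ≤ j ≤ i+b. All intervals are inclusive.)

¬p must hold from j=1 onward; find where it first fails.
  j=1: holds
  j=2: holds
  j=3: holds
  j=4: fails
Holds on [1,3], so largest k = 2.

2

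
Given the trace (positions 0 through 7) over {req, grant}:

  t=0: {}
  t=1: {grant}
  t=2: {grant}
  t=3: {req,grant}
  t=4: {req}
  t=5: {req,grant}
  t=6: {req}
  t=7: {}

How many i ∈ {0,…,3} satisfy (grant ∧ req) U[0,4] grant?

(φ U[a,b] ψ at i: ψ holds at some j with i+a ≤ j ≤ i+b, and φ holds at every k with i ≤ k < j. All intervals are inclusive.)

Evaluate at each i in [0,3]:
  i=0: ✗ (lhs fails at k=0 before rhs at j=1)
  i=1: ✓ (rhs at j=1)
  i=2: ✓ (rhs at j=2)
  i=3: ✓ (rhs at j=3)
Positions where it holds: {1, 2, 3} → 3.

3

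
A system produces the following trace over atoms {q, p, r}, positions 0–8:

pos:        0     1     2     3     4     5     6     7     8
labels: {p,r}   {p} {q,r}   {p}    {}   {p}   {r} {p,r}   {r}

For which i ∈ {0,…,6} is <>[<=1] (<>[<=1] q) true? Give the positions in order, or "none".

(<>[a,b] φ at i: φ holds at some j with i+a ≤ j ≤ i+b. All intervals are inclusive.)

0, 1, 2

Evaluate at each i in [0,6]:
  i=0: ✓ (witness j=1)
  i=1: ✓ (witness j=1)
  i=2: ✓ (witness j=2)
  i=3: ✗ (none in [3,4])
  i=4: ✗ (none in [4,5])
  i=5: ✗ (none in [5,6])
  i=6: ✗ (none in [6,7])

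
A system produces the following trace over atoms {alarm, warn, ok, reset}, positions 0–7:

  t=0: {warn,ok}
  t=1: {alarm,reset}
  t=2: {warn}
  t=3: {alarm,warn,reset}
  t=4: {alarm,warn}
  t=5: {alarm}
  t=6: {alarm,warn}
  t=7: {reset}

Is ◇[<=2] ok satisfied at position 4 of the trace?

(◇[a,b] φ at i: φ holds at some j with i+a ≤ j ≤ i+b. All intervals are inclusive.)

Does not hold

Check ok at each j in [4,6]:
  j=4: false
  j=5: false
  j=6: false
No position in the window satisfies it → formula fails.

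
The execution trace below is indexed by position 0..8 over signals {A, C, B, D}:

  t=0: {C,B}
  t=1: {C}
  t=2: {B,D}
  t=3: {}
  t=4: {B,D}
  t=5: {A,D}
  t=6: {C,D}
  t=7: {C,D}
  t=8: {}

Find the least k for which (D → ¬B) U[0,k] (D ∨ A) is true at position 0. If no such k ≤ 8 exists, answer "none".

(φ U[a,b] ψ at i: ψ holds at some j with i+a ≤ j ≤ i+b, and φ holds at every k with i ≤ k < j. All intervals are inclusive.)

Need earliest j ≥ 0 with (D ∨ A), and (D → ¬B) at every k in [0,j-1].
  j=0: rhs fails.
  j=1: rhs fails.
  j=2: rhs holds; lhs holds on [0,1]. k = 2.

2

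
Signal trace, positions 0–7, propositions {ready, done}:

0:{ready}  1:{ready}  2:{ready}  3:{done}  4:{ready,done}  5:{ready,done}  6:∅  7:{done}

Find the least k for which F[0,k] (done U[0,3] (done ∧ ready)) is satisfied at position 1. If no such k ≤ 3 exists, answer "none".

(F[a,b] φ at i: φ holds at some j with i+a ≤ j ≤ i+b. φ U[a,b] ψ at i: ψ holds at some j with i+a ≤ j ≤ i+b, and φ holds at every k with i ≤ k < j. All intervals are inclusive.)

2

Scan j = 1,2,… for (done U[0,3] (done ∧ ready)):
  j=1: fails
  j=2: fails
  j=3: holds
First hit at j=3, so smallest k = 3-1 = 2.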